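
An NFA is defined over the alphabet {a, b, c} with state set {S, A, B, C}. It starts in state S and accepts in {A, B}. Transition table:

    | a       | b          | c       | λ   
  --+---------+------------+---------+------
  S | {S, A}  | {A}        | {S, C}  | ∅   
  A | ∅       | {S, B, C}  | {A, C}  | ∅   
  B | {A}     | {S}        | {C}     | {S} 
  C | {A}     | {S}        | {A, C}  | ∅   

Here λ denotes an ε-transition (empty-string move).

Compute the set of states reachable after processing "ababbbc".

{S, A, C}

Start in {S}.
Read 'a': S→{S, A}; now {S, A}.
Read 'b': S→{A}, A→{S, B, C}; now {S, A, B, C}.
Read 'a': S→{S, A}, A→∅, B→{A}, C→{A}; now {S, A}.
Read 'b': S→{A}, A→{S, B, C}; now {S, A, B, C}.
Read 'b': S→{A}, A→{S, B, C}, B→{S}, C→{S}; now {S, A, B, C}.
Read 'b': S→{A}, A→{S, B, C}, B→{S}, C→{S}; now {S, A, B, C}.
Read 'c': S→{S, C}, A→{A, C}, B→{C}, C→{A, C}; now {S, A, C}.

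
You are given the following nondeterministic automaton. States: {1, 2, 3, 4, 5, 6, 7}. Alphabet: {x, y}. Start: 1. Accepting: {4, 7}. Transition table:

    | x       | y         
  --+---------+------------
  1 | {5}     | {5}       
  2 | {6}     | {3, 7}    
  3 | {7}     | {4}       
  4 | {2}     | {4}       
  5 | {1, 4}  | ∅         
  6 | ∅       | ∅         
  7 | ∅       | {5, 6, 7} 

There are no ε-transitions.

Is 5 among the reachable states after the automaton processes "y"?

Yes

Start in {1}.
Read 'y': 1→{5}; now {5}.
State 5 is in {5}.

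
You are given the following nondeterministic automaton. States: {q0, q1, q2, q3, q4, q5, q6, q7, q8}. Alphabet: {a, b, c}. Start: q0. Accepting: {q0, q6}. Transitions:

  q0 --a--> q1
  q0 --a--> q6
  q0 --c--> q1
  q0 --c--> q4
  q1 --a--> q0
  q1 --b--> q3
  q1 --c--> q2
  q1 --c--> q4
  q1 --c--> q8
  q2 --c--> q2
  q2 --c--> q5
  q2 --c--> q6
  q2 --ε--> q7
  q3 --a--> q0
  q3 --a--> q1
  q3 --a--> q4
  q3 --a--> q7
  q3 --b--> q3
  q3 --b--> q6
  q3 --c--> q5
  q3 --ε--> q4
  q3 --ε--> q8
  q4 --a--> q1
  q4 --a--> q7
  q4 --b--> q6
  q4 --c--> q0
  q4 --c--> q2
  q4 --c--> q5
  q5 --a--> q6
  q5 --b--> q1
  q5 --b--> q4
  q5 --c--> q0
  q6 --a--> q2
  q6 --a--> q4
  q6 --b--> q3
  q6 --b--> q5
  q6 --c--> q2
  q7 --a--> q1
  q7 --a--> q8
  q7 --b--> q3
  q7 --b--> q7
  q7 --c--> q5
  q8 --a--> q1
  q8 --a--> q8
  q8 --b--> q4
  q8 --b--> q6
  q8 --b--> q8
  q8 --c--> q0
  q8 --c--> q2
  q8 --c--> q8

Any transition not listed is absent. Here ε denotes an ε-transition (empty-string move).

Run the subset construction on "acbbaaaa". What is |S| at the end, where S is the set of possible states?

Start in {q0}.
Read 'a': q0→{q1, q6}; now {q1, q6}.
Read 'c': q1→{q2, q4, q8}, q6→{q2}; union {q2, q4, q8}; ε-closure = {q2, q4, q7, q8}.
Read 'b': q2→∅, q4→{q6}, q7→{q3, q7}, q8→{q4, q6, q8}; now {q3, q4, q6, q7, q8}.
Read 'b': q3→{q3, q6}, q4→{q6}, q6→{q3, q5}, q7→{q3, q7}, q8→{q4, q6, q8}; now {q3, q4, q5, q6, q7, q8}.
Read 'a': q3→{q0, q1, q4, q7}, q4→{q1, q7}, q5→{q6}, q6→{q2, q4}, q7→{q1, q8}, q8→{q1, q8}; now {q0, q1, q2, q4, q6, q7, q8}.
Read 'a': q0→{q1, q6}, q1→{q0}, q2→∅, q4→{q1, q7}, q6→{q2, q4}, q7→{q1, q8}, q8→{q1, q8}; now {q0, q1, q2, q4, q6, q7, q8}.
Read 'a': q0→{q1, q6}, q1→{q0}, q2→∅, q4→{q1, q7}, q6→{q2, q4}, q7→{q1, q8}, q8→{q1, q8}; now {q0, q1, q2, q4, q6, q7, q8}.
Read 'a': q0→{q1, q6}, q1→{q0}, q2→∅, q4→{q1, q7}, q6→{q2, q4}, q7→{q1, q8}, q8→{q1, q8}; now {q0, q1, q2, q4, q6, q7, q8}.
That set has 7 states.

7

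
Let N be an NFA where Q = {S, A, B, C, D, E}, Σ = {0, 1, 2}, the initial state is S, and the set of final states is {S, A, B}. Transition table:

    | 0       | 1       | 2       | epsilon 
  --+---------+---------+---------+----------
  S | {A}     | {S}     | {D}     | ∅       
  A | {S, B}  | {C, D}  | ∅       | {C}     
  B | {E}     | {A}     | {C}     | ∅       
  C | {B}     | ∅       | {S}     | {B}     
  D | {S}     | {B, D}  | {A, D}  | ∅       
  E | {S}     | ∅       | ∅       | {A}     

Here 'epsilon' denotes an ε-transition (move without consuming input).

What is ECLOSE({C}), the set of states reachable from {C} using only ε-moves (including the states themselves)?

Begin with {C}.
ε-move C → B; add B.

{B, C}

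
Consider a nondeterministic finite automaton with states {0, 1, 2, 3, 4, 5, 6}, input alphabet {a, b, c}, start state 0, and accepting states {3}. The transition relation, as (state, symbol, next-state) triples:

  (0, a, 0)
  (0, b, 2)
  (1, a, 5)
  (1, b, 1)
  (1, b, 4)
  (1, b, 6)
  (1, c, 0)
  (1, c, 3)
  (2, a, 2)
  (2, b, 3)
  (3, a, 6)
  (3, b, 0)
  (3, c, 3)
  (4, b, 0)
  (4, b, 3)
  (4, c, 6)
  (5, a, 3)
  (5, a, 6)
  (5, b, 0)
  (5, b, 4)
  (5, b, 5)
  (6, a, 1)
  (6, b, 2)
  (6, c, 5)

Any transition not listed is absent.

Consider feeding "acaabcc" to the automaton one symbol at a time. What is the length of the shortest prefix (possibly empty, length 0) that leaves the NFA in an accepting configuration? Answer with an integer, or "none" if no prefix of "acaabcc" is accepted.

Start in {0}.
Read 'a': 0→{0}; now {0}.
Read 'c': 0→∅; now ∅.
The set is empty and remains empty for the remaining 5 symbols.
No reachable set along the way intersects F.

none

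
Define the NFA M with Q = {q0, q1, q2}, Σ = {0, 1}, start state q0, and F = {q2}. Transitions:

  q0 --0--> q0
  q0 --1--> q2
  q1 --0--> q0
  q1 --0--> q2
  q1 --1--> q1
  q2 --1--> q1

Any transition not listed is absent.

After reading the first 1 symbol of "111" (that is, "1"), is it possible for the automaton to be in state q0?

No

Start in {q0}.
Read '1': {q0} → {q2}.
State q0 is not in {q2}.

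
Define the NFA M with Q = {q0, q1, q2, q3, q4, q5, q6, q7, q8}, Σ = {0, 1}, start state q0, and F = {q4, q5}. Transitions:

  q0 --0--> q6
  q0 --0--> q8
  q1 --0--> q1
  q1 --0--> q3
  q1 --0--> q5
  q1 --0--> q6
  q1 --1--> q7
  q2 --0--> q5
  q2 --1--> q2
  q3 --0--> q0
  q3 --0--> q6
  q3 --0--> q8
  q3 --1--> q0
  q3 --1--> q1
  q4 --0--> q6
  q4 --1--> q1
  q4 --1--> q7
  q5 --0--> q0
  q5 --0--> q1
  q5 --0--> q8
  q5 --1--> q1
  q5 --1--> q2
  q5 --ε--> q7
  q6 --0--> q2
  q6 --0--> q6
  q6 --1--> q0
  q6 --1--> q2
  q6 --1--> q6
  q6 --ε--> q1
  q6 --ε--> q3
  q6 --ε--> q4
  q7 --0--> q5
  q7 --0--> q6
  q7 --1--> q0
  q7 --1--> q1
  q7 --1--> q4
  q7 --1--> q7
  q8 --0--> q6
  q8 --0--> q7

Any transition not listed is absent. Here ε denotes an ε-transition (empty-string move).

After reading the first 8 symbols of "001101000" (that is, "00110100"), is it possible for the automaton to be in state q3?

Yes

Start in {q0}.
Read '0': q0→{q6, q8}; union {q6, q8}; ε-closure = {q1, q3, q4, q6, q8}.
Read '0': q1→{q1, q3, q5, q6}, q3→{q0, q6, q8}, q4→{q6}, q6→{q2, q6}, q8→{q6, q7}; union {q0, q1, q2, q3, q5, q6, q7, q8}; ε-closure = {q0, q1, q2, q3, q4, q5, q6, q7, q8}.
Read '1': q0→∅, q1→{q7}, q2→{q2}, q3→{q0, q1}, q4→{q1, q7}, q5→{q1, q2}, q6→{q0, q2, q6}, q7→{q0, q1, q4, q7}, q8→∅; union {q0, q1, q2, q4, q6, q7}; ε-closure = {q0, q1, q2, q3, q4, q6, q7}.
Read '1': q0→∅, q1→{q7}, q2→{q2}, q3→{q0, q1}, q4→{q1, q7}, q6→{q0, q2, q6}, q7→{q0, q1, q4, q7}; union {q0, q1, q2, q4, q6, q7}; ε-closure = {q0, q1, q2, q3, q4, q6, q7}.
Read '0': q0→{q6, q8}, q1→{q1, q3, q5, q6}, q2→{q5}, q3→{q0, q6, q8}, q4→{q6}, q6→{q2, q6}, q7→{q5, q6}; union {q0, q1, q2, q3, q5, q6, q8}; ε-closure = {q0, q1, q2, q3, q4, q5, q6, q7, q8}.
Read '1': q0→∅, q1→{q7}, q2→{q2}, q3→{q0, q1}, q4→{q1, q7}, q5→{q1, q2}, q6→{q0, q2, q6}, q7→{q0, q1, q4, q7}, q8→∅; union {q0, q1, q2, q4, q6, q7}; ε-closure = {q0, q1, q2, q3, q4, q6, q7}.
Read '0': q0→{q6, q8}, q1→{q1, q3, q5, q6}, q2→{q5}, q3→{q0, q6, q8}, q4→{q6}, q6→{q2, q6}, q7→{q5, q6}; union {q0, q1, q2, q3, q5, q6, q8}; ε-closure = {q0, q1, q2, q3, q4, q5, q6, q7, q8}.
Read '0': q0→{q6, q8}, q1→{q1, q3, q5, q6}, q2→{q5}, q3→{q0, q6, q8}, q4→{q6}, q5→{q0, q1, q8}, q6→{q2, q6}, q7→{q5, q6}, q8→{q6, q7}; union {q0, q1, q2, q3, q5, q6, q7, q8}; ε-closure = {q0, q1, q2, q3, q4, q5, q6, q7, q8}.
State q3 is in {q0, q1, q2, q3, q4, q5, q6, q7, q8}.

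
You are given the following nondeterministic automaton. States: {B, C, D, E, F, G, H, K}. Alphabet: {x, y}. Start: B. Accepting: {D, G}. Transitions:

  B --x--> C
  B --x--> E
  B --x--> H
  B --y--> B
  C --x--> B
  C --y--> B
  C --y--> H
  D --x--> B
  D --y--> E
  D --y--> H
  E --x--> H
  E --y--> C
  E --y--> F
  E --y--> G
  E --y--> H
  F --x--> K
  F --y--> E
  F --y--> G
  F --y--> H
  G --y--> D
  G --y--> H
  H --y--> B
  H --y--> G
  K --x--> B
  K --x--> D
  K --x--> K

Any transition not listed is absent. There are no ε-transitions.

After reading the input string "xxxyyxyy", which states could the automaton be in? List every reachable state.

{B, D, E, G, H}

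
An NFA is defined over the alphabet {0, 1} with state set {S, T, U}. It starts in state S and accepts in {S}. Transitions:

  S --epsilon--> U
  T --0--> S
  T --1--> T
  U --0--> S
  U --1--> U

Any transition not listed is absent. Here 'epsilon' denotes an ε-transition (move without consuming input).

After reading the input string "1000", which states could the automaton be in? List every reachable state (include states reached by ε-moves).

{S, U}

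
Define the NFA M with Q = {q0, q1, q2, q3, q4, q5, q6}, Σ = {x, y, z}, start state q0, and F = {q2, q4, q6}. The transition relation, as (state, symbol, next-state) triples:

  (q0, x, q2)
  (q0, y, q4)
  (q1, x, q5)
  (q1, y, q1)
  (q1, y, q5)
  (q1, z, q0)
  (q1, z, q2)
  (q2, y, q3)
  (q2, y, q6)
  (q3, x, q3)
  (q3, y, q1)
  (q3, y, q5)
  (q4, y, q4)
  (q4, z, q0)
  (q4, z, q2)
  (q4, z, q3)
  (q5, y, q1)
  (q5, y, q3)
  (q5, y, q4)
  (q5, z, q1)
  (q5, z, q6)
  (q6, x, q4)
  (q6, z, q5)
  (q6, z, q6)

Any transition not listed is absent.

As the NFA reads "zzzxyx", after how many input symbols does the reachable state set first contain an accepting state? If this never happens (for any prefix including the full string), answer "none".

none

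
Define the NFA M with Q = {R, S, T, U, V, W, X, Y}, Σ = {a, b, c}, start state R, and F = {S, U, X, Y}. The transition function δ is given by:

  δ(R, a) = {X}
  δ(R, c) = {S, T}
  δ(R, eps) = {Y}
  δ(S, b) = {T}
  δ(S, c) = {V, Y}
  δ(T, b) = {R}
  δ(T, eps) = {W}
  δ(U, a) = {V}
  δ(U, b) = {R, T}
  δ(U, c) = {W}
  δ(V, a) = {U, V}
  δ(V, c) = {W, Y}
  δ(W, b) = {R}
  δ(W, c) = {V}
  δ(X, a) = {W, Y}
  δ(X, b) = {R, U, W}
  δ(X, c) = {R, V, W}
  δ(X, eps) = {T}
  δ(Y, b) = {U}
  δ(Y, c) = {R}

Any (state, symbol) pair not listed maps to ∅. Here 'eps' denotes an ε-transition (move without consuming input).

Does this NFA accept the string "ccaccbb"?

Yes

Start: ε-closure({R}) = {R, Y}.
Read 'c': {R, Y} → {R, S, T, W, Y}.
Read 'c': {R, S, T, W, Y} → {R, S, T, V, W, Y}.
Read 'a': {R, S, T, V, W, Y} → {T, U, V, W, X}.
Read 'c': {T, U, V, W, X} → {R, V, W, Y}.
Read 'c': {R, V, W, Y} → {R, S, T, V, W, Y}.
Read 'b': {R, S, T, V, W, Y} → {R, T, U, W, Y}.
Read 'b': {R, T, U, W, Y} → {R, T, U, W, Y}.
The final set {R, T, U, W, Y} contains the accepting states U, Y.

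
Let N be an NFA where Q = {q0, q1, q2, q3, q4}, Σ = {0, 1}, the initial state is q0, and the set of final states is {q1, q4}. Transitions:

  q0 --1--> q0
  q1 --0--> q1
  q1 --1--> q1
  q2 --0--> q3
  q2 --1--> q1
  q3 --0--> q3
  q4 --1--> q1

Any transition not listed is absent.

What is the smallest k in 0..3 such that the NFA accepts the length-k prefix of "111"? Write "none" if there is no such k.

Start in {q0}.
Read '1': q0→{q0}; now {q0}.
Read '1': q0→{q0}; now {q0}.
Read '1': q0→{q0}; now {q0}.
No reachable set along the way intersects F.

none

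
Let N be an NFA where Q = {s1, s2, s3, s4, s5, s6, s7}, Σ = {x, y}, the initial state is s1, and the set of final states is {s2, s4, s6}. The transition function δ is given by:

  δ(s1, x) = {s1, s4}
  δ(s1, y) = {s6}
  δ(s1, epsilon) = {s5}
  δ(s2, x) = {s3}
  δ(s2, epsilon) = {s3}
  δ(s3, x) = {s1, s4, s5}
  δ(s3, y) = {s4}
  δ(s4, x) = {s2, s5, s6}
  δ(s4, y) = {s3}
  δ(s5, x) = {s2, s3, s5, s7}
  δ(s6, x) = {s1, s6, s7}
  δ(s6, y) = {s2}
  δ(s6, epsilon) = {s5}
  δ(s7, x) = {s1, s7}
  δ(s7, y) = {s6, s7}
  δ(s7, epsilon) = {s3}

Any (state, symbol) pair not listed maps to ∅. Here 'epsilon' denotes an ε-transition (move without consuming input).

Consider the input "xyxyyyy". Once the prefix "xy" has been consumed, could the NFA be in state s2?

No

Start: ε-closure({s1}) = {s1, s5}.
Read 'x': s1→{s1, s4}, s5→{s2, s3, s5, s7}; now {s1, s2, s3, s4, s5, s7}.
Read 'y': s1→{s6}, s2→∅, s3→{s4}, s4→{s3}, s5→∅, s7→{s6, s7}; union {s3, s4, s6, s7}; ε-closure = {s3, s4, s5, s6, s7}.
State s2 is not in {s3, s4, s5, s6, s7}.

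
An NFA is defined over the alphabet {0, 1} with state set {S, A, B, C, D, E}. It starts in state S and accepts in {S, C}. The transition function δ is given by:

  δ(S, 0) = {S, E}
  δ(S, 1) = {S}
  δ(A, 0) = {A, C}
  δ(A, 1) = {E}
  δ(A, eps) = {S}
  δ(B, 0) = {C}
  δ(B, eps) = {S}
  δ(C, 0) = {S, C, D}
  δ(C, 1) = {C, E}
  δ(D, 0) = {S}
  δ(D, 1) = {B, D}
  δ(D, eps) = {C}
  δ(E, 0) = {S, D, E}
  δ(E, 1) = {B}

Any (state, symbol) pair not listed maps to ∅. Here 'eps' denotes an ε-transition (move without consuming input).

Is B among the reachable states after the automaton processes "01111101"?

Yes

Start in {S}.
Read '0': S→{S, E}; now {S, E}.
Read '1': S→{S}, E→{B}; now {S, B}.
Read '1': S→{S}, B→∅; now {S}.
Read '1': S→{S}; now {S}.
Read '1': S→{S}; now {S}.
Read '1': S→{S}; now {S}.
Read '0': S→{S, E}; now {S, E}.
Read '1': S→{S}, E→{B}; now {S, B}.
State B is in {S, B}.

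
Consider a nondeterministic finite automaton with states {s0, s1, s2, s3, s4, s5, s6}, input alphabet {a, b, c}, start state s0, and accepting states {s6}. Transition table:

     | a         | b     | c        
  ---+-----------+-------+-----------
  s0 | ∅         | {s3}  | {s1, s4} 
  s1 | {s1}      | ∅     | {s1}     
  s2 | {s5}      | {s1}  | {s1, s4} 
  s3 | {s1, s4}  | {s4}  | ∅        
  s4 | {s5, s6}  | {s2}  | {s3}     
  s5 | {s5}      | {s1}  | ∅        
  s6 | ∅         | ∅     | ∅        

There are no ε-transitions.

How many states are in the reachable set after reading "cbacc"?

0

Start in {s0}.
Read 'c': s0→{s1, s4}; now {s1, s4}.
Read 'b': s1→∅, s4→{s2}; now {s2}.
Read 'a': s2→{s5}; now {s5}.
Read 'c': s5→∅; now ∅.
The set is empty and remains empty for the remaining 1 symbol.
That set has 0 states.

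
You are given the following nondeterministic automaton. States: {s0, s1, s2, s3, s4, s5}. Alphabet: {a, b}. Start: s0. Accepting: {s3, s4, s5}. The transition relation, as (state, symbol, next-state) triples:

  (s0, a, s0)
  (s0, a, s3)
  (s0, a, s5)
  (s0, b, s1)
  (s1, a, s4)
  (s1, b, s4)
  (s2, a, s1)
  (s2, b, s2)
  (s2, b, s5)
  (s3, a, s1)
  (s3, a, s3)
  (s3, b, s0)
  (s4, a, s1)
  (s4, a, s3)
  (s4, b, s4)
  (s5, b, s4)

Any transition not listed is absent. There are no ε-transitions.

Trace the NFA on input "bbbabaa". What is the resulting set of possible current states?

{s0, s1, s3, s4, s5}

Start in {s0}.
Read 'b': s0→{s1}; now {s1}.
Read 'b': s1→{s4}; now {s4}.
Read 'b': s4→{s4}; now {s4}.
Read 'a': s4→{s1, s3}; now {s1, s3}.
Read 'b': s1→{s4}, s3→{s0}; now {s0, s4}.
Read 'a': s0→{s0, s3, s5}, s4→{s1, s3}; now {s0, s1, s3, s5}.
Read 'a': s0→{s0, s3, s5}, s1→{s4}, s3→{s1, s3}, s5→∅; now {s0, s1, s3, s4, s5}.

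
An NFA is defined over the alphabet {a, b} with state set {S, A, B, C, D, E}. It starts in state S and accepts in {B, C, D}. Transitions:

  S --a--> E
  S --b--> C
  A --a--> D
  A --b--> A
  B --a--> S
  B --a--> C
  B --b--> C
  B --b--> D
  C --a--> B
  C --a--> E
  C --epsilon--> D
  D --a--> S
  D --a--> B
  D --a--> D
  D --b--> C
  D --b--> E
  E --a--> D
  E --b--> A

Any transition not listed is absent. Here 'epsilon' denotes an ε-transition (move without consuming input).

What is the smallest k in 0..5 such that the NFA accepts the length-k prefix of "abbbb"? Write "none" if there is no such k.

none

Start in {S}.
Read 'a': S→{E}; now {E}.
Read 'b': E→{A}; now {A}.
Read 'b': A→{A}; now {A}.
Read 'b': A→{A}; now {A}.
Read 'b': A→{A}; now {A}.
No reachable set along the way intersects F.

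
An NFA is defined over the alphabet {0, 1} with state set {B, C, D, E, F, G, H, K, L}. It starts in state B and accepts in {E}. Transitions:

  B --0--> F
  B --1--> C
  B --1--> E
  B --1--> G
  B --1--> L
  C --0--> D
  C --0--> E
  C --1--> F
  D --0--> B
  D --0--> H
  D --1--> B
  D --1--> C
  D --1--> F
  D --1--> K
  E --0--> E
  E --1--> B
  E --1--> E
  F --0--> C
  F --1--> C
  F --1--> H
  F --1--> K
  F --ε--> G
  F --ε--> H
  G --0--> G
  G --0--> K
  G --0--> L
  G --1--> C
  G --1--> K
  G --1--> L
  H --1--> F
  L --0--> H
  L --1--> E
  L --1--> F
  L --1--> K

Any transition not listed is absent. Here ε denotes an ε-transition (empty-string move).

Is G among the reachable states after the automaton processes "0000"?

Start in {B}.
Read '0': {B} → {F, G, H}.
Read '0': {F, G, H} → {C, G, K, L}.
Read '0': {C, G, K, L} → {D, E, G, H, K, L}.
Read '0': {D, E, G, H, K, L} → {B, E, G, H, K, L}.
State G is in {B, E, G, H, K, L}.

Yes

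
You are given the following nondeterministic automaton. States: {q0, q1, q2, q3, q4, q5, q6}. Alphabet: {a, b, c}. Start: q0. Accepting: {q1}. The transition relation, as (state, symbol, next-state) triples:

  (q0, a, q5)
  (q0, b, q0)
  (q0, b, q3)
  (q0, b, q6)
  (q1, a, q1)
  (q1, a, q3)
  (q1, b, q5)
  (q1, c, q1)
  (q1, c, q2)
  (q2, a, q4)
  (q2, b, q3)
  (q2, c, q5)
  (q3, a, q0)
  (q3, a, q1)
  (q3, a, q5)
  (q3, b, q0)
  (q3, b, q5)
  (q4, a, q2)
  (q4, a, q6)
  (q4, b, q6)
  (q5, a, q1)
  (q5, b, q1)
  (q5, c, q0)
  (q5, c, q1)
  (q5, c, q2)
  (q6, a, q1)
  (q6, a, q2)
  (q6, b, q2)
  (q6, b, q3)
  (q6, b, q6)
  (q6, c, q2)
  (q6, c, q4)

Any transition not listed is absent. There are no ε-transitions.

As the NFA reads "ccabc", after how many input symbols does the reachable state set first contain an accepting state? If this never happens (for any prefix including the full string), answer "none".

Start in {q0}.
Read 'c': {q0} → ∅.
The set is empty and remains empty for the remaining 4 symbols.
No reachable set along the way intersects F.

none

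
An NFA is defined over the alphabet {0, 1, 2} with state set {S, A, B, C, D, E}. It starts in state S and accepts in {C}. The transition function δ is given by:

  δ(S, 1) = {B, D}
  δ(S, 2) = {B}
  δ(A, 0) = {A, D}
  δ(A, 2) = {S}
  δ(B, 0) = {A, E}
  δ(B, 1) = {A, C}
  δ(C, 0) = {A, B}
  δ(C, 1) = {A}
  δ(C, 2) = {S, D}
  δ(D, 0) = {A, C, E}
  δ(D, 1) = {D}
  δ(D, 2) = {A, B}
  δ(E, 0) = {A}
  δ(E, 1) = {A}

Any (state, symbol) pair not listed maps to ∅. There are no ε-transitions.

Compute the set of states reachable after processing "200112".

{A, B}

Start in {S}.
Read '2': S→{B}; now {B}.
Read '0': B→{A, E}; now {A, E}.
Read '0': A→{A, D}, E→{A}; now {A, D}.
Read '1': A→∅, D→{D}; now {D}.
Read '1': D→{D}; now {D}.
Read '2': D→{A, B}; now {A, B}.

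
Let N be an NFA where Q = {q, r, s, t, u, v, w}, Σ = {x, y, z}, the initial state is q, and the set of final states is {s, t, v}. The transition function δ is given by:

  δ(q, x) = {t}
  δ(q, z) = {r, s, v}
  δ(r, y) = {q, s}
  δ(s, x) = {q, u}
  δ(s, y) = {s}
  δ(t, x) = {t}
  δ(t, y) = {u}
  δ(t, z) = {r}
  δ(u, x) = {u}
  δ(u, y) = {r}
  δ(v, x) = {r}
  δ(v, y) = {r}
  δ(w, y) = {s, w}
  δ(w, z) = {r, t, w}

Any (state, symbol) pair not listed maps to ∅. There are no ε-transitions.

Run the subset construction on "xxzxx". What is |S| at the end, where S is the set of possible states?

0

Start in {q}.
Read 'x': {q} → {t}.
Read 'x': {t} → {t}.
Read 'z': {t} → {r}.
Read 'x': {r} → ∅.
The set is empty and remains empty for the remaining 1 symbol.
That set has 0 states.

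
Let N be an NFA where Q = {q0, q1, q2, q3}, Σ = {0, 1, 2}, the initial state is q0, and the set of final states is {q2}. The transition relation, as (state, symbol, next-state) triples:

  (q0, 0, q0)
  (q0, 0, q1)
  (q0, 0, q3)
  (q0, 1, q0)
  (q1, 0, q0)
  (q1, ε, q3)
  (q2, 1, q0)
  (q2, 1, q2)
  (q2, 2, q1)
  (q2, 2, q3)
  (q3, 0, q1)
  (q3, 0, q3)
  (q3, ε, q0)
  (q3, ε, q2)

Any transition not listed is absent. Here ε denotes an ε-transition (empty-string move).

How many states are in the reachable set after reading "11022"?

4

Start in {q0}.
Read '1': {q0} → {q0}.
Read '1': {q0} → {q0}.
Read '0': {q0} → {q0, q1, q2, q3}.
Read '2': {q0, q1, q2, q3} → {q0, q1, q2, q3}.
Read '2': {q0, q1, q2, q3} → {q0, q1, q2, q3}.
That set has 4 states.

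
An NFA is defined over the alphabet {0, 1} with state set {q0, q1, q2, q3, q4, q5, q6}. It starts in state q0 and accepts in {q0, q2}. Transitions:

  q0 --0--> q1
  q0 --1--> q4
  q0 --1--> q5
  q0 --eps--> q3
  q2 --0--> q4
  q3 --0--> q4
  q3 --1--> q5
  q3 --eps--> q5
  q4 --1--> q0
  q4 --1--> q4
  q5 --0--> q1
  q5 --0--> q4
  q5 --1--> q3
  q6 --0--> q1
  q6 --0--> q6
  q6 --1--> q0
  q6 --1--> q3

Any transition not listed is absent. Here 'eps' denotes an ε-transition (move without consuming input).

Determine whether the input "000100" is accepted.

No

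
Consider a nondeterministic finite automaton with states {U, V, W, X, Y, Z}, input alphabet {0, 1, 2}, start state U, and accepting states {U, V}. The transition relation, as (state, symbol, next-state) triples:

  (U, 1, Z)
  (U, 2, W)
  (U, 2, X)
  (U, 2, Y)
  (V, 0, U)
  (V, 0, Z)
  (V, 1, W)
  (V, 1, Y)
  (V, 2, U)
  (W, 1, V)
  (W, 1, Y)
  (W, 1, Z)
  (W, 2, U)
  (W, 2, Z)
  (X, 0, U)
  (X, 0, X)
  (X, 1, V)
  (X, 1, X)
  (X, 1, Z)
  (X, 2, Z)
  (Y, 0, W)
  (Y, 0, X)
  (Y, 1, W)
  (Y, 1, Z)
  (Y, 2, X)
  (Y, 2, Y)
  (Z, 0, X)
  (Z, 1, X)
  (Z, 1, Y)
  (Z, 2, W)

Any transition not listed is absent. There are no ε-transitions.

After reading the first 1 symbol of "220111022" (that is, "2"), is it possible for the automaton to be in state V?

Start in {U}.
Read '2': {U} → {W, X, Y}.
State V is not in {W, X, Y}.

No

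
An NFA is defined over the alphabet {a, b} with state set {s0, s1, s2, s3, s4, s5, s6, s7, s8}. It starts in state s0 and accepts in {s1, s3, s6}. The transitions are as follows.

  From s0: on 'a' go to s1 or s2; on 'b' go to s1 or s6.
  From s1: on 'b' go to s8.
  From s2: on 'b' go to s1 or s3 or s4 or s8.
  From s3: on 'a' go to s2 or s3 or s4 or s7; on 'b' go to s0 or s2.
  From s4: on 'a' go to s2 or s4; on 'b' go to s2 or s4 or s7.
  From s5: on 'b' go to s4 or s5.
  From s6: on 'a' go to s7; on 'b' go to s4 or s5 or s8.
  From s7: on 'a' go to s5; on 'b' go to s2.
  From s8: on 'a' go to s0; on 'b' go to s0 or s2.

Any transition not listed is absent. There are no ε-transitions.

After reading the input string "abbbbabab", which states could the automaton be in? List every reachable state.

Start in {s0}.
Read 'a': {s0} → {s1, s2}.
Read 'b': {s1, s2} → {s1, s3, s4, s8}.
Read 'b': {s1, s3, s4, s8} → {s0, s2, s4, s7, s8}.
Read 'b': {s0, s2, s4, s7, s8} → {s0, s1, s2, s3, s4, s6, s7, s8}.
Read 'b': {s0, s1, s2, s3, s4, s6, s7, s8} → {s0, s1, s2, s3, s4, s5, s6, s7, s8}.
Read 'a': {s0, s1, s2, s3, s4, s5, s6, s7, s8} → {s0, s1, s2, s3, s4, s5, s7}.
Read 'b': {s0, s1, s2, s3, s4, s5, s7} → {s0, s1, s2, s3, s4, s5, s6, s7, s8}.
Read 'a': {s0, s1, s2, s3, s4, s5, s6, s7, s8} → {s0, s1, s2, s3, s4, s5, s7}.
Read 'b': {s0, s1, s2, s3, s4, s5, s7} → {s0, s1, s2, s3, s4, s5, s6, s7, s8}.

{s0, s1, s2, s3, s4, s5, s6, s7, s8}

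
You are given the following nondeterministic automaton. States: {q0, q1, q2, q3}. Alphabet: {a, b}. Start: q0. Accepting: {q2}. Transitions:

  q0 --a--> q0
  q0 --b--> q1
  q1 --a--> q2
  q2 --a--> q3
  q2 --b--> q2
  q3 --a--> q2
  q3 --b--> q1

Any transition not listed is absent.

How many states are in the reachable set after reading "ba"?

Start in {q0}.
Read 'b': q0→{q1}; now {q1}.
Read 'a': q1→{q2}; now {q2}.
That set has 1 state.

1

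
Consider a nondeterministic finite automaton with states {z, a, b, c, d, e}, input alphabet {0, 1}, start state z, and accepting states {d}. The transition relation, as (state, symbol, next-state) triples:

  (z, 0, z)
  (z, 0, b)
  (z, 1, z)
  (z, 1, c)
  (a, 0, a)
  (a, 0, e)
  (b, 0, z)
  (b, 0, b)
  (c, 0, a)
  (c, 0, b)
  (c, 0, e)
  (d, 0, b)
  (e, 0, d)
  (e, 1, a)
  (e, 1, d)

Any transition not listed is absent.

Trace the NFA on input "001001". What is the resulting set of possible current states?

Start in {z}.
Read '0': z→{z, b}; now {z, b}.
Read '0': z→{z, b}, b→{z, b}; now {z, b}.
Read '1': z→{z, c}, b→∅; now {z, c}.
Read '0': z→{z, b}, c→{a, b, e}; now {z, a, b, e}.
Read '0': z→{z, b}, a→{a, e}, b→{z, b}, e→{d}; now {z, a, b, d, e}.
Read '1': z→{z, c}, a→∅, b→∅, d→∅, e→{a, d}; now {z, a, c, d}.

{z, a, c, d}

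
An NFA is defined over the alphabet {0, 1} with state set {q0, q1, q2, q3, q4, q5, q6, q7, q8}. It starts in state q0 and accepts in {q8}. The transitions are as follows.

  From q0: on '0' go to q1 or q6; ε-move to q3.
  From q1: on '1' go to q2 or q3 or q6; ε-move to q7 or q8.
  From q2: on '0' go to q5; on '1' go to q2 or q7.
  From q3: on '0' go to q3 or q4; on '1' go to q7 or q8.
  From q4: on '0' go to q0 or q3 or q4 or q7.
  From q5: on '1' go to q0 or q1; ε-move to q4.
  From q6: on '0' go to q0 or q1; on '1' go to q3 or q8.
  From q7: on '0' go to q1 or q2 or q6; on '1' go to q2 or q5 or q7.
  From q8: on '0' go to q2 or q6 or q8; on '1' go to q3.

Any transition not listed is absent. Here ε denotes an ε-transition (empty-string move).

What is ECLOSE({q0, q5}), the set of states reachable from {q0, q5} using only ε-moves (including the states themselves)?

Begin with {q0, q5}.
ε-move q0 → q3; add q3.
ε-move q5 → q4; add q4.

{q0, q3, q4, q5}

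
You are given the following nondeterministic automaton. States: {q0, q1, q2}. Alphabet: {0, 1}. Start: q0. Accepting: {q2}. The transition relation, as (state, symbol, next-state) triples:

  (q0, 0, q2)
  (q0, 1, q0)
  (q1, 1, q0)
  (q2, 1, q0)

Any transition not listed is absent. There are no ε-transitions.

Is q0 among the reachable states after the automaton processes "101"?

Yes

Start in {q0}.
Read '1': q0→{q0}; now {q0}.
Read '0': q0→{q2}; now {q2}.
Read '1': q2→{q0}; now {q0}.
State q0 is in {q0}.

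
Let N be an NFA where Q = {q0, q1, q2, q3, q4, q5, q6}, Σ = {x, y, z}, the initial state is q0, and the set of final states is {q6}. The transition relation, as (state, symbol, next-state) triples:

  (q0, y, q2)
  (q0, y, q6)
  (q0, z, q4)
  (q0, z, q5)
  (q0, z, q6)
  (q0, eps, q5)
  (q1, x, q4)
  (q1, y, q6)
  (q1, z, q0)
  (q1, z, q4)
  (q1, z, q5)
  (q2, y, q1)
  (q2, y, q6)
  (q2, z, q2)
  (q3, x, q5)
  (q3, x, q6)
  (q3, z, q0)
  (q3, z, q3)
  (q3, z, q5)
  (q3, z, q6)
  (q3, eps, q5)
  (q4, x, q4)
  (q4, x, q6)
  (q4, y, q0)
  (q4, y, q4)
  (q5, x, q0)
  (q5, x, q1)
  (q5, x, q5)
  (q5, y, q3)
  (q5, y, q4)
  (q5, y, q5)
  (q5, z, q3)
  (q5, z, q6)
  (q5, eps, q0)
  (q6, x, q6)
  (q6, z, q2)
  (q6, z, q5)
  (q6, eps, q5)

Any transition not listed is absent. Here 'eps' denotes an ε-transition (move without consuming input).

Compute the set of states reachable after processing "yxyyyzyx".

Start: ε-closure({q0}) = {q0, q5}.
Read 'y': q0→{q2, q6}, q5→{q3, q4, q5}; union {q2, q3, q4, q5, q6}; ε-closure = {q0, q2, q3, q4, q5, q6}.
Read 'x': q0→∅, q2→∅, q3→{q5, q6}, q4→{q4, q6}, q5→{q0, q1, q5}, q6→{q6}; now {q0, q1, q4, q5, q6}.
Read 'y': q0→{q2, q6}, q1→{q6}, q4→{q0, q4}, q5→{q3, q4, q5}, q6→∅; now {q0, q2, q3, q4, q5, q6}.
Read 'y': q0→{q2, q6}, q2→{q1, q6}, q3→∅, q4→{q0, q4}, q5→{q3, q4, q5}, q6→∅; now {q0, q1, q2, q3, q4, q5, q6}.
Read 'y': q0→{q2, q6}, q1→{q6}, q2→{q1, q6}, q3→∅, q4→{q0, q4}, q5→{q3, q4, q5}, q6→∅; now {q0, q1, q2, q3, q4, q5, q6}.
Read 'z': q0→{q4, q5, q6}, q1→{q0, q4, q5}, q2→{q2}, q3→{q0, q3, q5, q6}, q4→∅, q5→{q3, q6}, q6→{q2, q5}; now {q0, q2, q3, q4, q5, q6}.
Read 'y': q0→{q2, q6}, q2→{q1, q6}, q3→∅, q4→{q0, q4}, q5→{q3, q4, q5}, q6→∅; now {q0, q1, q2, q3, q4, q5, q6}.
Read 'x': q0→∅, q1→{q4}, q2→∅, q3→{q5, q6}, q4→{q4, q6}, q5→{q0, q1, q5}, q6→{q6}; now {q0, q1, q4, q5, q6}.

{q0, q1, q4, q5, q6}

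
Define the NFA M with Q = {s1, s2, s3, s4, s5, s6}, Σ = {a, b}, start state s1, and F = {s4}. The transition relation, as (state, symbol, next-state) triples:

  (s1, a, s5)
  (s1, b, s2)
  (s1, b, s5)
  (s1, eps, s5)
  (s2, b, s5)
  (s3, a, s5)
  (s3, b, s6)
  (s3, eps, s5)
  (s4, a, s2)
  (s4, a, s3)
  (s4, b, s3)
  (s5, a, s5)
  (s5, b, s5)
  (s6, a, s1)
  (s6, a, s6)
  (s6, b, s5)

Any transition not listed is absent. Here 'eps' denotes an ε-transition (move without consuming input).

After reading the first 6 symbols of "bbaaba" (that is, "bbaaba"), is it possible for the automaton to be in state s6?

Start: ε-closure({s1}) = {s1, s5}.
Read 'b': s1→{s2, s5}, s5→{s5}; now {s2, s5}.
Read 'b': s2→{s5}, s5→{s5}; now {s5}.
Read 'a': s5→{s5}; now {s5}.
Read 'a': s5→{s5}; now {s5}.
Read 'b': s5→{s5}; now {s5}.
Read 'a': s5→{s5}; now {s5}.
State s6 is not in {s5}.

No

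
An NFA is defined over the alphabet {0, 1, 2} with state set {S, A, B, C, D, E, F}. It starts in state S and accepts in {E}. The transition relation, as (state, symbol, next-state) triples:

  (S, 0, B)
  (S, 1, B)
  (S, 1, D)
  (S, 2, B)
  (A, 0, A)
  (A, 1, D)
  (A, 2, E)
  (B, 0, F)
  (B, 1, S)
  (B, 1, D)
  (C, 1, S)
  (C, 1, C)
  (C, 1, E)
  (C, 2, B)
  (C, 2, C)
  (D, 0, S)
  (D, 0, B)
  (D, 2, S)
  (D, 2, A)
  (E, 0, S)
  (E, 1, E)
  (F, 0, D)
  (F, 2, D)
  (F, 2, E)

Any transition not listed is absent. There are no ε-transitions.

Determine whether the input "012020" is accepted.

Start in {S}.
Read '0': S→{B}; now {B}.
Read '1': B→{S, D}; now {S, D}.
Read '2': S→{B}, D→{S, A}; now {S, A, B}.
Read '0': S→{B}, A→{A}, B→{F}; now {A, B, F}.
Read '2': A→{E}, B→∅, F→{D, E}; now {D, E}.
Read '0': D→{S, B}, E→{S}; now {S, B}.
The final set {S, B} contains no accepting state.

No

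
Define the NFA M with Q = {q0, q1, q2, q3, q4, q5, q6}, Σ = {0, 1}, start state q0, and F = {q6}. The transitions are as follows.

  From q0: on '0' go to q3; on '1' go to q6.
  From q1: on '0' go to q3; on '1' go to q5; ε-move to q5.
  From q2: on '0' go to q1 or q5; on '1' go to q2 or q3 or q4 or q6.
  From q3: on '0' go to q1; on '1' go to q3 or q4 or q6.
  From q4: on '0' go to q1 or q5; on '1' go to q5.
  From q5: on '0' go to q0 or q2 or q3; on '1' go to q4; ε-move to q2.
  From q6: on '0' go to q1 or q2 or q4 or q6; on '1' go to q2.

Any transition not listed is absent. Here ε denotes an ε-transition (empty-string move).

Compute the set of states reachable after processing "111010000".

{q0, q1, q2, q3, q4, q5, q6}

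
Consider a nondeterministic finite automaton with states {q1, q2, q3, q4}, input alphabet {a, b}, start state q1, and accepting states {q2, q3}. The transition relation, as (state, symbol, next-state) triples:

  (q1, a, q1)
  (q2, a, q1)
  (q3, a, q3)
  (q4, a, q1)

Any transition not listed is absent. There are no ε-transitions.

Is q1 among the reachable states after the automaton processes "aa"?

Yes

Start in {q1}.
Read 'a': {q1} → {q1}.
Read 'a': {q1} → {q1}.
State q1 is in {q1}.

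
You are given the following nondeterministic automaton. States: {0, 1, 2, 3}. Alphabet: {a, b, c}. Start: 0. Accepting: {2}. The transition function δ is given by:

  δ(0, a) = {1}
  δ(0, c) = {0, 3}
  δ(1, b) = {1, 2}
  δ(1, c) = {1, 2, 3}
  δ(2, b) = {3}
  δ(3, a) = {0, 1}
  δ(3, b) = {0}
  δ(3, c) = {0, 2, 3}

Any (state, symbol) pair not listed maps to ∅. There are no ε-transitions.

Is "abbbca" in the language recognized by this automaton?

No

Start in {0}.
Read 'a': {0} → {1}.
Read 'b': {1} → {1, 2}.
Read 'b': {1, 2} → {1, 2, 3}.
Read 'b': {1, 2, 3} → {0, 1, 2, 3}.
Read 'c': {0, 1, 2, 3} → {0, 1, 2, 3}.
Read 'a': {0, 1, 2, 3} → {0, 1}.
The final set {0, 1} contains no accepting state.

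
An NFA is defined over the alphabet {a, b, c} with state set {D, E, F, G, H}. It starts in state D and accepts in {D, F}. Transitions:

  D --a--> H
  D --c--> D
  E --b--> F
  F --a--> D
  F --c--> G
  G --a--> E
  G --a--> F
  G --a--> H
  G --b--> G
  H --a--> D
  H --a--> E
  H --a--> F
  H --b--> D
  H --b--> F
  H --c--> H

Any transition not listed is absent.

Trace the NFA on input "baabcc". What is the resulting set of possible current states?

Start in {D}.
Read 'b': D→∅; now ∅.
The set is empty and remains empty for the remaining 5 symbols.

∅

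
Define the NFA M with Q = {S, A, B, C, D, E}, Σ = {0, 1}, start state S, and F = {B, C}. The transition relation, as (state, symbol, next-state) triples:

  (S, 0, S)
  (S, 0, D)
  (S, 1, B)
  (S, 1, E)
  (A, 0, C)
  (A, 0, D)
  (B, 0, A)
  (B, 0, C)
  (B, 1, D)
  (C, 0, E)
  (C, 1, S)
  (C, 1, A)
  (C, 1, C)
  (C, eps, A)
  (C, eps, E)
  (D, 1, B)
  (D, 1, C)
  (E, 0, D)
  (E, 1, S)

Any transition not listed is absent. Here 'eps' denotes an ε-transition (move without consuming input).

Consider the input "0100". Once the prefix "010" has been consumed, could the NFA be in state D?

Start in {S}.
Read '0': {S} → {S, D}.
Read '1': {S, D} → {A, B, C, E}.
Read '0': {A, B, C, E} → {A, C, D, E}.
State D is in {A, C, D, E}.

Yes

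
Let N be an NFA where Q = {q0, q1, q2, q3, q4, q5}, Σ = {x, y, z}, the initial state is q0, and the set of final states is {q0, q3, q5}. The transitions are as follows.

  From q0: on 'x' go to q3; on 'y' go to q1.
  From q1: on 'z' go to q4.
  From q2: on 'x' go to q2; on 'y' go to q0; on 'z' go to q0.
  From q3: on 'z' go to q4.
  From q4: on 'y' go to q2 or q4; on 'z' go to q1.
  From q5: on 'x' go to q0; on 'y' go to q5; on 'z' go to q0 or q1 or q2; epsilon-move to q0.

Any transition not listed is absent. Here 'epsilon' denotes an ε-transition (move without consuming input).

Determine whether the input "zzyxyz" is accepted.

Start in {q0}.
Read 'z': {q0} → ∅.
The set is empty and remains empty for the remaining 5 symbols.
The final set ∅ contains no accepting state.

No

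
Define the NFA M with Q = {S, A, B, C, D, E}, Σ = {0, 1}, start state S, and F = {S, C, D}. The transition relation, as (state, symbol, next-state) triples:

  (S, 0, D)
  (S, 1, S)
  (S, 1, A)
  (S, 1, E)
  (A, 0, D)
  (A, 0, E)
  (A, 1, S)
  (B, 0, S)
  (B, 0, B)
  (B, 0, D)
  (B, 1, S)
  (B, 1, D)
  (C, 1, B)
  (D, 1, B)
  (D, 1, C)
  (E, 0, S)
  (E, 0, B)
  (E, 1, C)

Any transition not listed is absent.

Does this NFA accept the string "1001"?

Start in {S}.
Read '1': {S} → {S, A, E}.
Read '0': {S, A, E} → {S, B, D, E}.
Read '0': {S, B, D, E} → {S, B, D}.
Read '1': {S, B, D} → {S, A, B, C, D, E}.
The final set {S, A, B, C, D, E} contains the accepting states S, C, D.

Yes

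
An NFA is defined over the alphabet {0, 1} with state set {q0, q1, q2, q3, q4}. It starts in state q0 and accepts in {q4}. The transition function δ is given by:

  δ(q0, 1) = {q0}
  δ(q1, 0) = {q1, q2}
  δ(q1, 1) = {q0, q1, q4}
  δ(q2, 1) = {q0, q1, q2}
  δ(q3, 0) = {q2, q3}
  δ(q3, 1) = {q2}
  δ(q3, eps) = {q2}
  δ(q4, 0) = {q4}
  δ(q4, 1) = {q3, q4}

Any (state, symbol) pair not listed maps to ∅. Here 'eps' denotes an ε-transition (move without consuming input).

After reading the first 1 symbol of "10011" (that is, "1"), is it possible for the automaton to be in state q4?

Start in {q0}.
Read '1': {q0} → {q0}.
State q4 is not in {q0}.

No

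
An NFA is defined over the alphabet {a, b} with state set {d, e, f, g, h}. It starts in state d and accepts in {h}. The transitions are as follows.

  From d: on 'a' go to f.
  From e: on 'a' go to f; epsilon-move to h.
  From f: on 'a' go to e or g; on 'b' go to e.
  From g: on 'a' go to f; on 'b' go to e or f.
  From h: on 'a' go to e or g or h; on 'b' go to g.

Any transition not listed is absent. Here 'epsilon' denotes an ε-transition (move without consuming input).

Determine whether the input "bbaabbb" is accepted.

No

Start in {d}.
Read 'b': d→∅; now ∅.
The set is empty and remains empty for the remaining 6 symbols.
The final set ∅ contains no accepting state.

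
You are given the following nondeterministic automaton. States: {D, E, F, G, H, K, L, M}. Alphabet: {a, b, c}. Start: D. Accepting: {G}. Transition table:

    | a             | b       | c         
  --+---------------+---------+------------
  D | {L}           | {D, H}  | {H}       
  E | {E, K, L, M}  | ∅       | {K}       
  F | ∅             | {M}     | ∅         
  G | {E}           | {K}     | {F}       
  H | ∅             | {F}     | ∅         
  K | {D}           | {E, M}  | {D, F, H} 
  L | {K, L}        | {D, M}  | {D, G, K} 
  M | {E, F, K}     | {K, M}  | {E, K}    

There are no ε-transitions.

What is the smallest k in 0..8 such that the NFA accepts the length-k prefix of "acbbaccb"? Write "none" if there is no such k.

2

Start in {D}.
Read 'a': {D} → {L}.
Read 'c': {L} → {D, G, K}.
None of the earlier sets intersect F, but {D, G, K} does.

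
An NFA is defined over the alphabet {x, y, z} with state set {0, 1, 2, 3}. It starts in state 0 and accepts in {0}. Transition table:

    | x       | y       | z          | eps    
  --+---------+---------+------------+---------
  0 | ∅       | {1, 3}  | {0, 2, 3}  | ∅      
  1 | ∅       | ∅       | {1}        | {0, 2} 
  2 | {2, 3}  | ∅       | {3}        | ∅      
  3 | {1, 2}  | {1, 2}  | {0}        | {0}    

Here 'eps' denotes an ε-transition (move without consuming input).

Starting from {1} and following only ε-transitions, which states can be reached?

{0, 1, 2}

Begin with {1}.
ε-move 1 → 0; add 0.
ε-move 1 → 2; add 2.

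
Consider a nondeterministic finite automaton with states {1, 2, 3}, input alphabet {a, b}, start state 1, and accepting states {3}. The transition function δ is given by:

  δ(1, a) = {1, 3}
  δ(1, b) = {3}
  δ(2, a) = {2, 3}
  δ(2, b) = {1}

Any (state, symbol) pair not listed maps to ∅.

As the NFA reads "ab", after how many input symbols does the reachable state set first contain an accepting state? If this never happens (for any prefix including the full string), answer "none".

Start in {1}.
Read 'a': 1→{1, 3}; now {1, 3}.
None of the earlier sets intersect F, but {1, 3} does.

1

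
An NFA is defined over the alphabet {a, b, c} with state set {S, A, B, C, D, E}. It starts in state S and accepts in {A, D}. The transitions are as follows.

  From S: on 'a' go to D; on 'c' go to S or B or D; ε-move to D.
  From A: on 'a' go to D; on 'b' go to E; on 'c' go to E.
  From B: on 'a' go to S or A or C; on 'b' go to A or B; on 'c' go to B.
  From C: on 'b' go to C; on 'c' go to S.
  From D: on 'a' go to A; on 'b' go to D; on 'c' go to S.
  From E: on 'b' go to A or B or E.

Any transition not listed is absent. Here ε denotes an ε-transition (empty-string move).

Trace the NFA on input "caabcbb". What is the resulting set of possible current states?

{D}

Start: ε-closure({S}) = {S, D}.
Read 'c': S→{S, B, D}, D→{S}; now {S, B, D}.
Read 'a': S→{D}, B→{S, A, C}, D→{A}; now {S, A, C, D}.
Read 'a': S→{D}, A→{D}, C→∅, D→{A}; now {A, D}.
Read 'b': A→{E}, D→{D}; now {D, E}.
Read 'c': D→{S}, E→∅; union {S}; ε-closure = {S, D}.
Read 'b': S→∅, D→{D}; now {D}.
Read 'b': D→{D}; now {D}.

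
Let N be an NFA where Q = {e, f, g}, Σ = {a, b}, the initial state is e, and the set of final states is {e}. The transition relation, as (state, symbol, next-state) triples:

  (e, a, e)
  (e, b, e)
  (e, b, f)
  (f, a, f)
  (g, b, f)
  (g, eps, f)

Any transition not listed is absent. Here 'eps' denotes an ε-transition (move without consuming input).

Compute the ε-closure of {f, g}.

Begin with {f, g}.
No ε-moves leave this set, so the closure equals the set itself.

{f, g}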